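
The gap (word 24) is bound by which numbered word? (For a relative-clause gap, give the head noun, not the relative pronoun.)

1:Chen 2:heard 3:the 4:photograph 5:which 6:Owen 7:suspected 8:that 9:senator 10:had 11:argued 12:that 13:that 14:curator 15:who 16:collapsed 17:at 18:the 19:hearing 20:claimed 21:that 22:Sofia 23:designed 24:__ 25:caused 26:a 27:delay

The gap at 24 is the object of "designed", inside a relative clause.
The relative pronoun is "which" (word 5); it is bound by the head noun immediately before it.
Its filler is the head noun "photograph", at word 4.

4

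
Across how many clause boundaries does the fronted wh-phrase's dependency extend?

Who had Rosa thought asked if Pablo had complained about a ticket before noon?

"who" is extracted from the subject of "asked".
Boundaries crossed, outermost first: [Ø] — 1 in total.

1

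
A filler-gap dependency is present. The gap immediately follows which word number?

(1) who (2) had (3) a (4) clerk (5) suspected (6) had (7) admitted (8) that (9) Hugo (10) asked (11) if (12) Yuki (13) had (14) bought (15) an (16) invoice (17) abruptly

The displaced element is "who" (word 1).
It is linked across 1 clause boundary (Ø).
It functions as the subject of "admitted", so the gap sits immediately after word 5 ("suspected").
Base order: A clerk had suspected that who had admitted that Hugo asked if Yuki had bought an invoice abruptly.

5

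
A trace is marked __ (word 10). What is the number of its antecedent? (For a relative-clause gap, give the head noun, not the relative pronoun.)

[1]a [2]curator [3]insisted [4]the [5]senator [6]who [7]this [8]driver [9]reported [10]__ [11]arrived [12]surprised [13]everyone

5

The gap at 10 is the subject of "arrived", inside a relative clause.
The relative pronoun is "who" (word 6); it is bound by the head noun immediately before it.
Its filler is the head noun "senator", at word 5.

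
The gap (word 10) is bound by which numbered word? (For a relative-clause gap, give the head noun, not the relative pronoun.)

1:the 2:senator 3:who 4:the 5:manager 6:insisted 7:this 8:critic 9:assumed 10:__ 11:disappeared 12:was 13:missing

The gap at 10 is the subject of "disappeared", inside a relative clause.
The relative pronoun is "who" (word 3); it is bound by the head noun immediately before it.
Its filler is the head noun "senator", at word 2.

2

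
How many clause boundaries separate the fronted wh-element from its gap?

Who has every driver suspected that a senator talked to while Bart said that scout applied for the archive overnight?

1

"who" is extracted from the PP object of "talked".
Boundaries crossed, outermost first: [that] — 1 in total.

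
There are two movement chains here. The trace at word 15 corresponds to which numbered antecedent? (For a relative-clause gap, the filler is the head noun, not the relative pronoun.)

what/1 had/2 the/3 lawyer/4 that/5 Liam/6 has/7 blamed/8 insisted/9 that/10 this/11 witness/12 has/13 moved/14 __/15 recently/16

1

The marked gap is the direct object of "moved".
Its filler is the fronted wh-phrase "what", at word 1.
(The other dependency links word 4 to a gap after word 8.)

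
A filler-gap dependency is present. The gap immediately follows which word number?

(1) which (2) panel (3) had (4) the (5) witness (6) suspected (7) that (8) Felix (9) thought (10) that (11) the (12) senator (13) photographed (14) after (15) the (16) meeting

The displaced element is "which panel" (word 2).
It is linked across 2 clause boundaries (that → that).
It functions as the direct object of "photographed", so the gap sits immediately after word 13 ("photographed").
Base order: The witness had suspected that Felix thought that the senator photographed which panel after the meeting.

13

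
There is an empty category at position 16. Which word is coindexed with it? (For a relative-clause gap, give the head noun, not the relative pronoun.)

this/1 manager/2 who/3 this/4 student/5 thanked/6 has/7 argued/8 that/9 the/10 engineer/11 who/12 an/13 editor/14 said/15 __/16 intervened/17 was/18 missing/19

The gap at 16 is the subject of "intervened", inside a relative clause.
The relative pronoun is "who" (word 12); it is bound by the head noun immediately before it.
Its filler is the head noun "engineer", at word 11.

11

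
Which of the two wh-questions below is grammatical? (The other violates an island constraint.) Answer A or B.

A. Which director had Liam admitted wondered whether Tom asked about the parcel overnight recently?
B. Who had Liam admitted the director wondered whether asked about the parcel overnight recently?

A

In B, the wh-phrase is extracted from inside a wh-island (introduced by "whether"), which blocks movement.
In A, the extraction path crosses only that-complement boundaries, which are transparent.
So A is grammatical.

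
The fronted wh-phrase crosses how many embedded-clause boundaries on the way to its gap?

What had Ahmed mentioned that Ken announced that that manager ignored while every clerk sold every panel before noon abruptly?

2

"what" is extracted from the object of "ignored".
Boundaries crossed, outermost first: [that], [that] — 2 in total.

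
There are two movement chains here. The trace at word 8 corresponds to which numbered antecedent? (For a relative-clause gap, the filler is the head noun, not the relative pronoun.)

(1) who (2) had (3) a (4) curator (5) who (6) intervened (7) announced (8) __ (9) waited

The marked gap is the subject of "waited".
Its filler is the fronted wh-phrase "who", at word 1.
(The other dependency links word 4 to a gap after word 5.)

1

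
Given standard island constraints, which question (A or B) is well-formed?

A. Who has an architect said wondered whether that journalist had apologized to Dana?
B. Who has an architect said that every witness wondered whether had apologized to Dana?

In B, the wh-phrase is extracted from inside a wh-island (introduced by "whether"), which blocks movement.
In A, the extraction path crosses only that-complement boundaries, which are transparent.
So A is grammatical.

A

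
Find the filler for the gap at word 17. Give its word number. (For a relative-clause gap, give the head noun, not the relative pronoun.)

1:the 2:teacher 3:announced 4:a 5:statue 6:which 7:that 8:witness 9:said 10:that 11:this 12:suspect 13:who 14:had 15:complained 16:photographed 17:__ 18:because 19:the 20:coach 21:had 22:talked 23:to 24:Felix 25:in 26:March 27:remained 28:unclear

The gap at 17 is the object of "photographed", inside a relative clause.
The relative pronoun is "which" (word 6); it is bound by the head noun immediately before it.
Its filler is the head noun "statue", at word 5.

5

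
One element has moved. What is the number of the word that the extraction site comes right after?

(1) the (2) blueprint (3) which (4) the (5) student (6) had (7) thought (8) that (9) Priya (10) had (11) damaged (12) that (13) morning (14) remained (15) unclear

The displaced element is "the blueprint" (word 2).
It is linked across 1 clause boundary (that).
It functions as the direct object of "damaged", so the gap sits immediately after word 11 ("damaged").
Base order: The student had thought that Priya had damaged the blueprint that morning.

11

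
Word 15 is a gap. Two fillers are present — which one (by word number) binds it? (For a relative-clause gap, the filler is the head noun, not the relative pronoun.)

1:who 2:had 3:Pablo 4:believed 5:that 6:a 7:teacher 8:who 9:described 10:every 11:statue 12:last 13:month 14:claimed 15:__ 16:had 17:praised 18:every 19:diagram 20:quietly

1

The marked gap is the subject of "praised".
Its filler is the fronted wh-phrase "who", at word 1.
(The other dependency links word 7 to a gap after word 8.)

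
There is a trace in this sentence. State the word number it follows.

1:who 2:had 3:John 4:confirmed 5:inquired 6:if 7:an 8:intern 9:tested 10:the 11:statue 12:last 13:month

4

The displaced element is "who" (word 1).
It is linked across 1 clause boundary (Ø).
It functions as the subject of "inquired", so the gap sits immediately after word 4 ("confirmed").
Base order: John had confirmed who inquired if an intern tested the statue last month.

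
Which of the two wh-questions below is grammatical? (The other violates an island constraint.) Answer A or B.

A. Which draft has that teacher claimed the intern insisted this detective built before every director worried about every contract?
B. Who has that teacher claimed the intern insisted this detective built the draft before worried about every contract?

In B, the wh-phrase is extracted from inside an adjunct island (introduced by "before"), which blocks movement.
In A, the extraction path crosses only that-complement boundaries, which are transparent.
So A is grammatical.

A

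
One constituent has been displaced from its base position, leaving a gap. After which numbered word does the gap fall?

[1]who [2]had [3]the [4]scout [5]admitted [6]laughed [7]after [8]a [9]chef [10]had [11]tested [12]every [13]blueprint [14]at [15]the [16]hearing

The displaced element is "who" (word 1).
It is linked across 1 clause boundary (Ø).
It functions as the subject of "laughed", so the gap sits immediately after word 5 ("admitted").
Base order: The scout had admitted that who laughed after a chef had tested every blueprint at the hearing.

5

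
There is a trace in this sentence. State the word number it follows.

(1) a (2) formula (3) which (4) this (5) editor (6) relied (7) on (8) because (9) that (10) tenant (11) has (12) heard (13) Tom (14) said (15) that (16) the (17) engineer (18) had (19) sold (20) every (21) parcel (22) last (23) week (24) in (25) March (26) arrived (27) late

7

The displaced element is "a formula" (word 2).
It functions as the object of the preposition "on" of "relied", so the gap sits immediately after word 7 ("on").
Base order: This editor relied on a formula because that tenant has heard Tom said that the engineer had sold every parcel last week in March.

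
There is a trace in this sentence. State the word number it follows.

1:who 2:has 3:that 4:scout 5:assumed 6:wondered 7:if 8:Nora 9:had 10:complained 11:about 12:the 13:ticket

The displaced element is "who" (word 1).
It is linked across 1 clause boundary (Ø).
It functions as the subject of "wondered", so the gap sits immediately after word 5 ("assumed").
Base order: That scout has assumed who wondered if Nora had complained about the ticket.

5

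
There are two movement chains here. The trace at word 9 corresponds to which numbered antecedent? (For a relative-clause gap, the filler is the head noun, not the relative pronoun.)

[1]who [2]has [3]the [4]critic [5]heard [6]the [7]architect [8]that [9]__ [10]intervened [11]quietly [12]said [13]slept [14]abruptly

7

The marked gap is inside the relative clause, the subject of "intervened".
Its filler is the head noun "architect" (via "that"), at word 7.
(The other dependency links word 1 to a gap after word 12.)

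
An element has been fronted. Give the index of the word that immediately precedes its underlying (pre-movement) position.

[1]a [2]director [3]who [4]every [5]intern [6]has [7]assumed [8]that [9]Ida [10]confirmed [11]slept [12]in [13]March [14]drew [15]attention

10

The displaced element is "a director" (word 2).
It is linked across 2 clause boundaries (that → Ø).
It functions as the subject of "slept", so the gap sits immediately after word 10 ("confirmed").
Base order: Every intern has assumed that Ida confirmed that a director slept in March.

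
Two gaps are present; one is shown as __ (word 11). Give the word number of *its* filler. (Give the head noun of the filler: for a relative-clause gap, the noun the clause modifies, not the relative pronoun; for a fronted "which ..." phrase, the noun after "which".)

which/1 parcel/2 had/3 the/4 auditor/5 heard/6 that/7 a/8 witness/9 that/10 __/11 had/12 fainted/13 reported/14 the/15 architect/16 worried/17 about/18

The marked gap is inside the relative clause, the subject of "fainted".
Its filler is the head noun "witness" (via "that"), at word 9.
(The other dependency links word 2 to a gap after word 18.)

9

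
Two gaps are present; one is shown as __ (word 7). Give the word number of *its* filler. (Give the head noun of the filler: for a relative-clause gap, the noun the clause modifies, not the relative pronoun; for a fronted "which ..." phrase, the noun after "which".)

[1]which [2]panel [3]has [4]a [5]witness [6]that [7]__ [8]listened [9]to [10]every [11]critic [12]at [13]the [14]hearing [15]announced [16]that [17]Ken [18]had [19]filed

5

The marked gap is inside the relative clause, the subject of "listened".
Its filler is the head noun "witness" (via "that"), at word 5.
(The other dependency links word 2 to a gap after word 19.)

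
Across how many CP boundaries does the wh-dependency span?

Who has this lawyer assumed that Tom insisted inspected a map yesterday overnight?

"who" is extracted from the subject of "inspected".
Boundaries crossed, outermost first: [that], [Ø] — 2 in total.

2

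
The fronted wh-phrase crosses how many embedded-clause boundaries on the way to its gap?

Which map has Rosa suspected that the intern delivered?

1

"which map" is extracted from the object of "delivered".
Boundaries crossed, outermost first: [that] — 1 in total.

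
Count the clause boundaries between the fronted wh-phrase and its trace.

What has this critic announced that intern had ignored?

"what" is extracted from the object of "ignored".
Boundaries crossed, outermost first: [Ø] — 1 in total.

1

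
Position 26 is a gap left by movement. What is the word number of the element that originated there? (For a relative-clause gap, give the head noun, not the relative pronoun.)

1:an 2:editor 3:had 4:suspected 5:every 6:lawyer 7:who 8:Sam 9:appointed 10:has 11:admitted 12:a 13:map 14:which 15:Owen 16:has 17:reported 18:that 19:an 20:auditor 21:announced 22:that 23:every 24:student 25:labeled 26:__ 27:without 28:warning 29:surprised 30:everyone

The gap at 26 is the object of "labeled", inside a relative clause.
The relative pronoun is "which" (word 14); it is bound by the head noun immediately before it.
Its filler is the head noun "map", at word 13.

13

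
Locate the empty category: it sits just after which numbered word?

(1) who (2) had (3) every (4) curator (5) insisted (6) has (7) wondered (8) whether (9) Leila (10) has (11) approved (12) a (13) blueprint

The displaced element is "who" (word 1).
It is linked across 1 clause boundary (Ø).
It functions as the subject of "wondered", so the gap sits immediately after word 5 ("insisted").
Base order: Every curator had insisted that who has wondered whether Leila has approved a blueprint.

5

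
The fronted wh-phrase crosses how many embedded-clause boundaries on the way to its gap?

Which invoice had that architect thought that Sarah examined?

"which invoice" is extracted from the object of "examined".
Boundaries crossed, outermost first: [that] — 1 in total.

1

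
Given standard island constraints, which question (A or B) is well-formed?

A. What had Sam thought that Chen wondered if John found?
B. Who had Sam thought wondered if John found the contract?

B

In A, the wh-phrase is extracted from inside a wh-island (introduced by "if"), which blocks movement.
In B, the extraction path crosses only that-complement boundaries, which are transparent.
So B is grammatical.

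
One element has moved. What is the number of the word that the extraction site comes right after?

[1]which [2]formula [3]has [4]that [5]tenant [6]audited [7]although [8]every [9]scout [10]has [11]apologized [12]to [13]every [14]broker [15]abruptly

The displaced element is "which formula" (word 2).
It functions as the direct object of "audited", so the gap sits immediately after word 6 ("audited").
Base order: That tenant has audited which formula although every scout has apologized to every broker abruptly.

6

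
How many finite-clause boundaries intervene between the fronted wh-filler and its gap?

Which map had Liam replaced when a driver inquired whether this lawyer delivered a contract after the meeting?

"which map" originates inside the matrix clause — no clause boundary is crossed.

0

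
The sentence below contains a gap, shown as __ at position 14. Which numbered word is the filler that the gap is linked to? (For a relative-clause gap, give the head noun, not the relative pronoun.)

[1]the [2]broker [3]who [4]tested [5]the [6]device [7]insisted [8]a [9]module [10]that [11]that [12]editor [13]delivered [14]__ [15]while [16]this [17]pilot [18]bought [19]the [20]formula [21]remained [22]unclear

The gap at 14 is the object of "delivered", inside a relative clause.
The relative pronoun is "that" (word 10); it is bound by the head noun immediately before it.
Its filler is the head noun "module", at word 9.

9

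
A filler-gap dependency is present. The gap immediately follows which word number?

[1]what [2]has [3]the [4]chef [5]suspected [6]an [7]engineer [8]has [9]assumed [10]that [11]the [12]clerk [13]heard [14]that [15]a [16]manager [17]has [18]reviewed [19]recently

18

The displaced element is "what" (word 1).
It is linked across 3 clause boundaries (Ø → that → that).
It functions as the direct object of "reviewed", so the gap sits immediately after word 18 ("reviewed").
Base order: The chef has suspected an engineer has assumed that the clerk heard that a manager has reviewed what recently.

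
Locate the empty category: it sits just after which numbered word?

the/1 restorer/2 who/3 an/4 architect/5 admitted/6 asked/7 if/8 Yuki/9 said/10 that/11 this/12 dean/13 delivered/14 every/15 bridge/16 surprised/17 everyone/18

6

The displaced element is "the restorer" (word 2).
It is linked across 1 clause boundary (Ø).
It functions as the subject of "asked", so the gap sits immediately after word 6 ("admitted").
Base order: An architect admitted that the restorer asked if Yuki said that this dean delivered every bridge.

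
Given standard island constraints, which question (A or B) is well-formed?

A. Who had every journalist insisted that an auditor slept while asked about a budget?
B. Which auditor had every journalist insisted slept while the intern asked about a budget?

B

In A, the wh-phrase is extracted from inside an adjunct island (introduced by "while"), which blocks movement.
In B, the extraction path crosses only that-complement boundaries, which are transparent.
So B is grammatical.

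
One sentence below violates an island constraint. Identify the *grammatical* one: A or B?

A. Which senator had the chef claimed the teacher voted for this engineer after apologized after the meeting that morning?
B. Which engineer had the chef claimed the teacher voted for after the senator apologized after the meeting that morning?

In A, the wh-phrase is extracted from inside an adjunct island (introduced by "after"), which blocks movement.
In B, the extraction path crosses only that-complement boundaries, which are transparent.
So B is grammatical.

B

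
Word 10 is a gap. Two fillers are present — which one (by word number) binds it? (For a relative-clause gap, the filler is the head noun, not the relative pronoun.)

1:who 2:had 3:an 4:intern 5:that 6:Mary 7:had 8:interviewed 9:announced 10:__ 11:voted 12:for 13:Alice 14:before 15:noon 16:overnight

1

The marked gap is the subject of "voted".
Its filler is the fronted wh-phrase "who", at word 1.
(The other dependency links word 4 to a gap after word 8.)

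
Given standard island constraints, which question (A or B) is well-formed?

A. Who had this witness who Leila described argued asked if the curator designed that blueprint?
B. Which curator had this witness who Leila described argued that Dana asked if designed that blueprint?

In B, the wh-phrase is extracted from inside a wh-island (introduced by "if"), which blocks movement.
In A, the extraction path crosses only that-complement boundaries, which are transparent.
So A is grammatical.

A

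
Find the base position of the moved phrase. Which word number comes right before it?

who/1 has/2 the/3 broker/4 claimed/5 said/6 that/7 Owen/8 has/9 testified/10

The displaced element is "who" (word 1).
It is linked across 1 clause boundary (Ø).
It functions as the subject of "said", so the gap sits immediately after word 5 ("claimed").
Base order: The broker has claimed that who said that Owen has testified.

5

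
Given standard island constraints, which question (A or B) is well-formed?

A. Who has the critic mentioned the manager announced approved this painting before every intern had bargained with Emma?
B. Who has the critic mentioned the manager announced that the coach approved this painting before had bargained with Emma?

In B, the wh-phrase is extracted from inside an adjunct island (introduced by "before"), which blocks movement.
In A, the extraction path crosses only that-complement boundaries, which are transparent.
So A is grammatical.

A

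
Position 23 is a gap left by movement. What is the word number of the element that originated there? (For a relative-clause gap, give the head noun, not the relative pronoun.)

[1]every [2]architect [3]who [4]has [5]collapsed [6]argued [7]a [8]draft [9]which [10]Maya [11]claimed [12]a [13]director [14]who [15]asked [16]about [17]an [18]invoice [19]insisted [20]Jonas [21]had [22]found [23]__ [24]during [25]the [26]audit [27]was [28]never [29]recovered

8

The gap at 23 is the object of "found", inside a relative clause.
The relative pronoun is "which" (word 9); it is bound by the head noun immediately before it.
Its filler is the head noun "draft", at word 8.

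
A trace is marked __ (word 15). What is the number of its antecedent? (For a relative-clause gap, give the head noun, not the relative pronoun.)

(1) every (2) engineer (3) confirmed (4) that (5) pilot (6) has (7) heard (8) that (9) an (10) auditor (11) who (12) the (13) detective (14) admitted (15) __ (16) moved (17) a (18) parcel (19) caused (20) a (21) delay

10

The gap at 15 is the subject of "moved", inside a relative clause.
The relative pronoun is "who" (word 11); it is bound by the head noun immediately before it.
Its filler is the head noun "auditor", at word 10.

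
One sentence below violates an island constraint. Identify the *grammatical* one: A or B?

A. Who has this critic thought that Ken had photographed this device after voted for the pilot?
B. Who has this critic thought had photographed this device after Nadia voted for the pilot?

In A, the wh-phrase is extracted from inside an adjunct island (introduced by "after"), which blocks movement.
In B, the extraction path crosses only that-complement boundaries, which are transparent.
So B is grammatical.

B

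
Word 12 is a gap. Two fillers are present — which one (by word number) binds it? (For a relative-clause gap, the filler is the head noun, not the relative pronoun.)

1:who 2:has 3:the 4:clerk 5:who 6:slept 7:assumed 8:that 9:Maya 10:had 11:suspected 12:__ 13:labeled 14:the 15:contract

The marked gap is the subject of "labeled".
Its filler is the fronted wh-phrase "who", at word 1.
(The other dependency links word 4 to a gap after word 5.)

1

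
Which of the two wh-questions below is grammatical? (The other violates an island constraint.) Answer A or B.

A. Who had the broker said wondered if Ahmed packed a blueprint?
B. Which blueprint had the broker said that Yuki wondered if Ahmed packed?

A

In B, the wh-phrase is extracted from inside a wh-island (introduced by "if"), which blocks movement.
In A, the extraction path crosses only that-complement boundaries, which are transparent.
So A is grammatical.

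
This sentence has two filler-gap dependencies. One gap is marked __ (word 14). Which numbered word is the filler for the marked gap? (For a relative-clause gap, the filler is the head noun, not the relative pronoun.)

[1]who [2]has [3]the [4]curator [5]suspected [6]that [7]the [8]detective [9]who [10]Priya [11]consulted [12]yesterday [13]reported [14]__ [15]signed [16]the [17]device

The marked gap is the subject of "signed".
Its filler is the fronted wh-phrase "who", at word 1.
(The other dependency links word 8 to a gap after word 11.)

1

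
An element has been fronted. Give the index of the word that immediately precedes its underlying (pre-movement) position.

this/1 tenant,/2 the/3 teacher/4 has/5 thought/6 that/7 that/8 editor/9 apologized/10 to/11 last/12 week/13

11

The displaced element is "this tenant" (word 2).
It is linked across 1 clause boundary (that).
It functions as the object of the preposition "to" of "apologized", so the gap sits immediately after word 11 ("to").
Base order: The teacher has thought that that editor apologized to this tenant last week.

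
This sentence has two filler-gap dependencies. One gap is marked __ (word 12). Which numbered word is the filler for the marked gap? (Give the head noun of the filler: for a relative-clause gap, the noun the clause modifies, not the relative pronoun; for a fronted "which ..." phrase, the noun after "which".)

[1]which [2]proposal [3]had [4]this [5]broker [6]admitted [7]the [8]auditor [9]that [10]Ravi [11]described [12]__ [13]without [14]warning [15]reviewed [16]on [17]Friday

8

The marked gap is inside the relative clause, the direct object of "described".
Its filler is the head noun "auditor" (via "that"), at word 8.
(The other dependency links word 2 to a gap after word 15.)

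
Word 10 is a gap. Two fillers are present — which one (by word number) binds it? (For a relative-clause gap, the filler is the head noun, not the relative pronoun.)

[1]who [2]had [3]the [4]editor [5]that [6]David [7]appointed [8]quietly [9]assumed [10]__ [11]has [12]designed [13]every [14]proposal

1

The marked gap is the subject of "designed".
Its filler is the fronted wh-phrase "who", at word 1.
(The other dependency links word 4 to a gap after word 7.)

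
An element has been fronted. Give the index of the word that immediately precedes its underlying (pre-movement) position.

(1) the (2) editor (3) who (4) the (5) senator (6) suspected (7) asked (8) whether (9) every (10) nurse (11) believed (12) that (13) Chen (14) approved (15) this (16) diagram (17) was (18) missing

The displaced element is "the editor" (word 2).
It is linked across 1 clause boundary (Ø).
It functions as the subject of "asked", so the gap sits immediately after word 6 ("suspected").
Base order: The senator suspected that the editor asked whether every nurse believed that Chen approved this diagram.

6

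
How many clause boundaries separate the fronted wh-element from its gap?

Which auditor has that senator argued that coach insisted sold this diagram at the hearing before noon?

2

"which auditor" is extracted from the subject of "sold".
Boundaries crossed, outermost first: [Ø], [Ø] — 2 in total.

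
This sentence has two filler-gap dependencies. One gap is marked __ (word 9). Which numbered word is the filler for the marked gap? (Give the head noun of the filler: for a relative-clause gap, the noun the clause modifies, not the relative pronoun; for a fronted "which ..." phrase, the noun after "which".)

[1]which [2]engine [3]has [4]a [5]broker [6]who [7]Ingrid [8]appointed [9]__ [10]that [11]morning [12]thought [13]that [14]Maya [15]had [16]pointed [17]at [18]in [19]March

5

The marked gap is inside the relative clause, the direct object of "appointed".
Its filler is the head noun "broker" (via "who"), at word 5.
(The other dependency links word 2 to a gap after word 17.)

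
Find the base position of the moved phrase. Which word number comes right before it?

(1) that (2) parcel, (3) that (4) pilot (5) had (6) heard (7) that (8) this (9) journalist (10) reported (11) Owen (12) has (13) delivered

The displaced element is "that parcel" (word 2).
It is linked across 2 clause boundaries (that → Ø).
It functions as the direct object of "delivered", so the gap sits immediately after word 13 ("delivered").
Base order: That pilot had heard that this journalist reported Owen has delivered that parcel.

13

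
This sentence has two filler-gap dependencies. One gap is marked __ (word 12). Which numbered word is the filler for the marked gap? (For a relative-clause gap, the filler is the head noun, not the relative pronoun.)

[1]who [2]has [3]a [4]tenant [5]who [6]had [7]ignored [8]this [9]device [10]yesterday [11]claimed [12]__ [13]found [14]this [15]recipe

1

The marked gap is the subject of "found".
Its filler is the fronted wh-phrase "who", at word 1.
(The other dependency links word 4 to a gap after word 5.)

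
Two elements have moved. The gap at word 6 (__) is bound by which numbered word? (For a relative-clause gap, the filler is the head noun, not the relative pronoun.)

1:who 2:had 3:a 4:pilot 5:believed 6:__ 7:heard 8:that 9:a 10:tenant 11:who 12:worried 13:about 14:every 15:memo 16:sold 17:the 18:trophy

1

The marked gap is the subject of "heard".
Its filler is the fronted wh-phrase "who", at word 1.
(The other dependency links word 10 to a gap after word 11.)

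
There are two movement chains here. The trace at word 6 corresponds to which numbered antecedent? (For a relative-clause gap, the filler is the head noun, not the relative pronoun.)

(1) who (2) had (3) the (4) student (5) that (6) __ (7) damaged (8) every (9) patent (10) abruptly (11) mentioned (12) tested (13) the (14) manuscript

4

The marked gap is inside the relative clause, the subject of "damaged".
Its filler is the head noun "student" (via "that"), at word 4.
(The other dependency links word 1 to a gap after word 11.)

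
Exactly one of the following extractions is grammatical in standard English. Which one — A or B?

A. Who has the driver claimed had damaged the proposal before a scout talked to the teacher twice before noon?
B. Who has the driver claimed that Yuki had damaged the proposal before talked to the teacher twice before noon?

In B, the wh-phrase is extracted from inside an adjunct island (introduced by "before"), which blocks movement.
In A, the extraction path crosses only that-complement boundaries, which are transparent.
So A is grammatical.

A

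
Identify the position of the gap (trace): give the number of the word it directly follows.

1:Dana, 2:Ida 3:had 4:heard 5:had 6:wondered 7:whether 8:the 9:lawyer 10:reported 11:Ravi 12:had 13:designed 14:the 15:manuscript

4

The displaced element is "Dana" (word 1).
It is linked across 1 clause boundary (Ø).
It functions as the subject of "wondered", so the gap sits immediately after word 4 ("heard").
Base order: Ida had heard that Dana had wondered whether the lawyer reported Ravi had designed the manuscript.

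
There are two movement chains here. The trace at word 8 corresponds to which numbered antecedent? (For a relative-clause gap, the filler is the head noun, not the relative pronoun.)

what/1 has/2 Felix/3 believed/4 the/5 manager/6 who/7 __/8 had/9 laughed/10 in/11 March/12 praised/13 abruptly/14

6

The marked gap is inside the relative clause, the subject of "laughed".
Its filler is the head noun "manager" (via "who"), at word 6.
(The other dependency links word 1 to a gap after word 13.)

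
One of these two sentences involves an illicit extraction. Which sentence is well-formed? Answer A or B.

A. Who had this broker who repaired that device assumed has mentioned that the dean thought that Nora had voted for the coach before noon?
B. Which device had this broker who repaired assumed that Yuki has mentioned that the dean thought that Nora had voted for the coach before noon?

A

In B, the wh-phrase is extracted from inside a complex-NP island (relative clause) (introduced by "who"), which blocks movement.
In A, the extraction path crosses only that-complement boundaries, which are transparent.
So A is grammatical.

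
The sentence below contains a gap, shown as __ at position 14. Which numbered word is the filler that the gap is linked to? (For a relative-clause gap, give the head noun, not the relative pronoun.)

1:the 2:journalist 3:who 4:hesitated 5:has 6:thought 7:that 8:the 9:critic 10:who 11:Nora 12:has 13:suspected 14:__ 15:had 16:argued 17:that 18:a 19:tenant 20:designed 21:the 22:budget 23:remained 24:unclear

The gap at 14 is the subject of "argued", inside a relative clause.
The relative pronoun is "who" (word 10); it is bound by the head noun immediately before it.
Its filler is the head noun "critic", at word 9.

9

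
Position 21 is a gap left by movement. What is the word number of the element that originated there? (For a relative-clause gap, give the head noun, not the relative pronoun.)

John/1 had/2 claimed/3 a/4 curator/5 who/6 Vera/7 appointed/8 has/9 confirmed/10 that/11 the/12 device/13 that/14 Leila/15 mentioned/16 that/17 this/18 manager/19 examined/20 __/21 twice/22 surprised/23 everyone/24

The gap at 21 is the object of "examined", inside a relative clause.
The relative pronoun is "that" (word 14); it is bound by the head noun immediately before it.
Its filler is the head noun "device", at word 13.

13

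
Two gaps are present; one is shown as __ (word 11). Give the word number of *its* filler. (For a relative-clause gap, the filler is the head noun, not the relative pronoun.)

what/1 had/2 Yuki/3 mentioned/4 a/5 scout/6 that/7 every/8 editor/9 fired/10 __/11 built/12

The marked gap is inside the relative clause, the direct object of "fired".
Its filler is the head noun "scout" (via "that"), at word 6.
(The other dependency links word 1 to a gap after word 12.)

6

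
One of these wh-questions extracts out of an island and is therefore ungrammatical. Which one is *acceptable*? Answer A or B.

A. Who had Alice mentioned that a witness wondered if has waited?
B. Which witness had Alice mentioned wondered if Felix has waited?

In A, the wh-phrase is extracted from inside a wh-island (introduced by "if"), which blocks movement.
In B, the extraction path crosses only that-complement boundaries, which are transparent.
So B is grammatical.

B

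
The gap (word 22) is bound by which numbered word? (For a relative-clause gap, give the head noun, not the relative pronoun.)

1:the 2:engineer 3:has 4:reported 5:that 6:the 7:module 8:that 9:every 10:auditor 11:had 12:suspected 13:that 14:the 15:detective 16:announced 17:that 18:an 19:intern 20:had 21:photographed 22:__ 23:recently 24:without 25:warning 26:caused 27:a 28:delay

The gap at 22 is the object of "photographed", inside a relative clause.
The relative pronoun is "that" (word 8); it is bound by the head noun immediately before it.
Its filler is the head noun "module", at word 7.

7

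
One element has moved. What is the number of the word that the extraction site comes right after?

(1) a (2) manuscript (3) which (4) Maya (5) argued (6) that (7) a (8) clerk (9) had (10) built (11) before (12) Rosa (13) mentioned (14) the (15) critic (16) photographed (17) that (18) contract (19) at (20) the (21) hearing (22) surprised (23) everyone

10

The displaced element is "a manuscript" (word 2).
It is linked across 1 clause boundary (that).
It functions as the direct object of "built", so the gap sits immediately after word 10 ("built").
Base order: Maya argued that a clerk had built a manuscript before Rosa mentioned the critic photographed that contract at the hearing.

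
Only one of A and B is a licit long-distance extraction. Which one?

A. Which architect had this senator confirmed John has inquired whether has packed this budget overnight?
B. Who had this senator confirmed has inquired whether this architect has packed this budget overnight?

In A, the wh-phrase is extracted from inside a wh-island (introduced by "whether"), which blocks movement.
In B, the extraction path crosses only that-complement boundaries, which are transparent.
So B is grammatical.

B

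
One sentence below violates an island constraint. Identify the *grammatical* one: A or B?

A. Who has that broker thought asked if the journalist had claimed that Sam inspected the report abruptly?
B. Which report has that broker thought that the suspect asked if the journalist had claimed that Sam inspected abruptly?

In B, the wh-phrase is extracted from inside a wh-island (introduced by "if"), which blocks movement.
In A, the extraction path crosses only that-complement boundaries, which are transparent.
So A is grammatical.

A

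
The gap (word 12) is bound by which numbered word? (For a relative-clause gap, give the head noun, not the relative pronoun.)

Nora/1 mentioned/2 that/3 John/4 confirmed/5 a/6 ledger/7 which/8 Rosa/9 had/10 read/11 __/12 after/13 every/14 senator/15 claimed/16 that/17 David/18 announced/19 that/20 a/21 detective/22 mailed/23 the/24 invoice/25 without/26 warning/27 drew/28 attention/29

7

The gap at 12 is the object of "read", inside a relative clause.
The relative pronoun is "which" (word 8); it is bound by the head noun immediately before it.
Its filler is the head noun "ledger", at word 7.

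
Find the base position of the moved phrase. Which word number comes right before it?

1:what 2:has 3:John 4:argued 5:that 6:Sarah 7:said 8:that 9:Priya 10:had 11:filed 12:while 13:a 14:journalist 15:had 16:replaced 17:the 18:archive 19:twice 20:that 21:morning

The displaced element is "what" (word 1).
It is linked across 2 clause boundaries (that → that).
It functions as the direct object of "filed", so the gap sits immediately after word 11 ("filed").
Base order: John has argued that Sarah said that Priya had filed what while a journalist had replaced the archive twice that morning.

11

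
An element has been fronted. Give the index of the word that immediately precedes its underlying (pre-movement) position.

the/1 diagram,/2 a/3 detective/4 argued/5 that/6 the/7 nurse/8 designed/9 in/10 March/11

The displaced element is "the diagram" (word 2).
It is linked across 1 clause boundary (that).
It functions as the direct object of "designed", so the gap sits immediately after word 9 ("designed").
Base order: A detective argued that the nurse designed the diagram in March.

9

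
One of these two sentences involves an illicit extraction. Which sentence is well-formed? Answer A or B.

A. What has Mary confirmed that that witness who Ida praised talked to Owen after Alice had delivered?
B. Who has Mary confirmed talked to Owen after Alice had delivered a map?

B

In A, the wh-phrase is extracted from inside an adjunct island (introduced by "after"), which blocks movement.
In B, the extraction path crosses only that-complement boundaries, which are transparent.
So B is grammatical.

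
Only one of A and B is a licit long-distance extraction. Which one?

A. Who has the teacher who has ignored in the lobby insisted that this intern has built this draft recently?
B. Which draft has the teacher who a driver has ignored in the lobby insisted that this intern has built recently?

In A, the wh-phrase is extracted from inside a complex-NP island (relative clause) (introduced by "who"), which blocks movement.
In B, the extraction path crosses only that-complement boundaries, which are transparent.
So B is grammatical.

B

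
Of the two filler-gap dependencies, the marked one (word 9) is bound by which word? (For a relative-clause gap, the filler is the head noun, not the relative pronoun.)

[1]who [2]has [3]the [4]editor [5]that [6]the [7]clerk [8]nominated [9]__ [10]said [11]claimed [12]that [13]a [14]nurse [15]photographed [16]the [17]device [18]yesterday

4

The marked gap is inside the relative clause, the direct object of "nominated".
Its filler is the head noun "editor" (via "that"), at word 4.
(The other dependency links word 1 to a gap after word 10.)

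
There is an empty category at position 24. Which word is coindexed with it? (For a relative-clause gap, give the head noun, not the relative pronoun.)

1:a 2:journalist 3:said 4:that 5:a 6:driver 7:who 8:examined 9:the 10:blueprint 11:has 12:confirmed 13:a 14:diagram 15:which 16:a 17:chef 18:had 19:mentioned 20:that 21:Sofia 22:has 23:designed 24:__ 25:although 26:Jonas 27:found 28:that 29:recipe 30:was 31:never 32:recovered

14

The gap at 24 is the object of "designed", inside a relative clause.
The relative pronoun is "which" (word 15); it is bound by the head noun immediately before it.
Its filler is the head noun "diagram", at word 14.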